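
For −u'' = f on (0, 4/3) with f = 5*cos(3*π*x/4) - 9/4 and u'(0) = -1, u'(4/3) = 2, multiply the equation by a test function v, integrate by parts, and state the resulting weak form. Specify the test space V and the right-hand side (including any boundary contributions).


V = H^1(0, 4/3) (v unrestricted at boundary; u is determined up to an additive constant); weak form: ∫_0^4/3 u'v' dx = ∫_0^4/3 (5*cos(3*π*x/4) - 9/4) v dx + 2·v(4/3) + v(0) for all v ∈ V.

Multiply both sides by a test function v and integrate from 0 to 4/3:
  ∫_0^4/3 −u''(x) v(x) dx = ∫_0^4/3 f(x) v(x) dx.
Integrate the LHS by parts once:
  ∫_0^4/3 −u'' v dx = −[u'(x) v(x)]_0^4/3 + ∫_0^4/3 u'(x) v'(x) dx.
Thus ∫_0^4/3 u'(x) v'(x) dx = ∫_0^4/3 f(x) v(x) dx + [u'(x) v(x)]_0^4/3.
Choose V so that boundary terms are either known or forced to vanish.
u has inhomogeneous Neumann u'(0) = -1, u'(4/3) = 2. [u' v]_0^4/3 = (2)·v(4/3) − (-1)·v(0) = 2·v(4/3) + v(0). Take V = H^1(0, 4/3); boundary term becomes part of RHS.
Weak formulation: find u (satisfying any essential BC) such that ∫_0^4/3 u'(x) v'(x) dx = ∫_0^4/3 f v dx + 2·v(4/3) + v(0) for all v ∈ V (Neumann data are natural BCs: they enter the RHS as boundary terms).
Substituting f(x) = 5*cos(3*π*x/4) - 9/4, the right-hand side is ∫_0^4/3 (5*cos(3*π*x/4) - 9/4) v dx + 2·v(4/3) + v(0).
Compatibility check (pure Neumann): taking v ≡ 1 ∈ V gives 0 = ∫_0^4/3 f dx + (2) − (-1), i.e. ∫_0^4/3 f dx must equal u'(0) − u'(4/3) = -3. Indeed ∫_0^4/3 (5*cos(3*π*x/4) - 9/4) dx = -3, so the data are compatible. The solution is then unique only up to an additive constant (fix it e.g. by requiring ∫_0^4/3 u dx = 0).


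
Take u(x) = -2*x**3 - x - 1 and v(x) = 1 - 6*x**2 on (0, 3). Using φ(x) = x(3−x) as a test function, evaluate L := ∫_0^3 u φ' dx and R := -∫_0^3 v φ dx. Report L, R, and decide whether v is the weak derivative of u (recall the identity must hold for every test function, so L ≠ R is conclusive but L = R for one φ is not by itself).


LHS = 387/5, RHS = 342/5. No, v is not the weak derivative of u.

u(x) = -2*x**3 - x - 1, classical derivative u'(x) = -6*x**2 - 1.
φ(x) = x(3−x), so φ'(x) = 3 - 2*x.
Note φ(0) = φ(3) = 0, so the boundary term u·φ vanishes.
LHS = ∫_0^3 u(x) φ'(x) dx = ∫_0^3 (4*x^4 - 6*x^3 + 2*x^2 - x - 3) dx. Term by term:
  ∫_0^3 4*x^4 dx = 972/5;  ∫_0^3 -6*x^3 dx = -243/2;  ∫_0^3 2*x^2 dx = 18;
  ∫_0^3 -x dx = -9/2;  ∫_0^3 -3 dx = -9.
Sum: 972/5 − 243/2 + 18 − 9/2 − 9 = 387/5.
So LHS = 387/5.
∫_0^3 v(x) φ(x) dx = ∫_0^3 (6*x^4 - 18*x^3 - x^2 + 3*x) dx. Term by term:
  ∫_0^3 6*x^4 dx = 1458/5;  ∫_0^3 -18*x^3 dx = -729/2;  ∫_0^3 -x^2 dx = -9;
  ∫_0^3 3*x dx = 27/2.
Sum: 1458/5 − 729/2 − 9 + 27/2 = -342/5.
So RHS = -∫_0^3 v(x) φ(x) dx = 342/5.
LHS − RHS = 9 ≠ 0, so the identity fails.
(For a valid weak derivative the identity must hold for EVERY test function, in particular this one. The failure shows v is NOT the weak derivative of u.)
Correct weak derivative would be u'(x) = -6*x**2 - 1.


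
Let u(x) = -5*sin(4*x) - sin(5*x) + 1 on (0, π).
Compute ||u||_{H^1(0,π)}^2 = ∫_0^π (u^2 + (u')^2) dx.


||u||_{H^1(0,π)}^2 = -4/5 + 453*π/2

u'(x) = -20*cos(4*x) - 5*cos(5*x).
Expand u² and (u')² and integrate term by term on (0, π), using: for integers n ≥ 1, ∫_0^π sin²(nx) dx = ∫_0^π cos²(nx) dx = π/2; for n ≠ n', ∫_0^π sin(nx)sin(n'x) dx = ∫_0^π cos(nx)cos(n'x) dx = 0; and by product-to-sum, ∫_0^π sin(nx)cos(n'x) dx = ½∫_0^π [sin((n+n')x) + sin((n−n')x)] dx, which is 0 when n+n' is even and 2n/(n²−n'²) when n+n' is odd (it need not vanish on (0, π)). For the constant mode: ∫_0^π 1 dx = π, ∫_0^π cos(nx) dx = 0, ∫_0^π sin(nx) dx = (1−(−1)^n)/n.
  u² squared terms: (1)²·∫1 dx = 1·π = π;  (-1)²·∫sin(5x)² dx = 1·π/2 = π/2;  (-5)²·∫sin(4x)² dx = 25·π/2 = 25*π/2.
  u² cross terms: 2·(1)·(-1)·∫1·sin(5x) dx = -2·(2/5) = -4/5;  2·(1)·(-5)·∫1·sin(4x) dx = -10·(0) = 0;  2·(-1)·(-5)·∫sin(5x)·sin(4x) dx = 10·(0) = 0.
  So ∫_0^π u² dx = π + π/2 + 25*π/2 − 4/5 + 0 + 0 = -4/5 + 14*π.
  (u')² squared terms: (-20)²·∫cos(4x)² dx = 400·π/2 = 200*π;  (-5)²·∫cos(5x)² dx = 25·π/2 = 25*π/2.
  (u')² cross terms: 2·(-20)·(-5)·∫cos(4x)·cos(5x) dx = 200·(0) = 0.
  So ∫_0^π (u')² dx = 200*π + 25*π/2 + 0 = 425*π/2.
||u||_{H^1}^2 = (-4/5 + 14*π) + (425*π/2) = -4/5 + 453*π/2.


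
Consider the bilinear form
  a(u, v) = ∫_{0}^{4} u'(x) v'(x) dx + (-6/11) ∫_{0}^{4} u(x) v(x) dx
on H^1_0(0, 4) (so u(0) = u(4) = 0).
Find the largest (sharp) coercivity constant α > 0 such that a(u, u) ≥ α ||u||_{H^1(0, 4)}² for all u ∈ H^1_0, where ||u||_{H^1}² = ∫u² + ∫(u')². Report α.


α = (-96/11 + π^2)/(π^2 + 16)

Coercivity of a(·,·) on H^1_0(0, 4) means a(u, u) ≥ α ||u||_{H^1}² for every u ∈ H^1_0.
The interval has length L = 4, and Poincaré/coercivity depend only on L. Here a(u, u) = ∫(u')² + (-6/11)·∫u².
Here c = -6/11 < 0 with |c| < (π/L)² = π^2/16, so coercivity still holds. The condition a(u,u) ≥ α||u||_{H^1}² reads (1−α)∫(u')² ≥ (α−c)∫u². Any admissible α is ≤ 1 (rapidly oscillating u have ∫u²/∫(u')² → 0), and α = 1 would force 0 ≥ (1−c)∫u², impossible since c < 1; so 1−α > 0. By the sharp Poincaré inequality on H^1_0 of an interval of length L, ∫(u')² ≥ (π/L)²∫u² with equality for the first sine mode sin(π(x−x₀)/L) (x₀ the left endpoint), so the inequality holds for all u iff (1−α)(π/L)² ≥ α − c, i.e. α ≤ ((π/L)² + c)/((π/L)² + 1) = (1 + c(L/π)²)/(1 + (L/π)²). (Direct route, valid since c ≤ 0: Poincaré gives c∫u² ≥ c(L/π)²∫(u')², so a(u,u) ≥ (1 + c(L/π)²)∫(u')², while ||u||_{H^1}² ≤ (1 + (L/π)²)∫(u')²; dividing yields the same α.) With (π/L)² = π^2/16 and c = -6/11, the largest admissible constant is α = ((π/L)² + c)/((π/L)² + 1).
Simplifying, α = (-96/11 + π^2)/(π^2 + 16).


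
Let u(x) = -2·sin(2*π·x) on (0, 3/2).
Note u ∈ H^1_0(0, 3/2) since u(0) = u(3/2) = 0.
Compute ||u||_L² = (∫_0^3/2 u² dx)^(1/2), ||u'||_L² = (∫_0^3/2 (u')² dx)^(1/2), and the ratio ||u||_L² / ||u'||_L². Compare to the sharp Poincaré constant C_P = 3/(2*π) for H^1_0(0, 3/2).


||u||_L² / ||u'||_L² = 1/(2*π) < C_P = 3/(2*π).

u(x) = -2·sin(2*π·x), so u'(x) = -4*π*cos(2*π*x).
Writing u(x) = A·sin(kπx/L) with A = -2 and k = 3, use ∫_0^L sin²(kπx/L) dx = L/2 and ∫_0^L cos²(kπx/L) dx = L/2.
u² = 4·sin²(2*π·x) and (u')² = 16*π^2·cos²(2*π·x), and each of sin², cos² integrates to L/2 = 3/4 over (0, 3/2).
∫_0^3/2 u² dx = 3, so ||u||_L² = sqrt(3).
∫_0^3/2 (u')² dx = 12*π^2, so ||u'||_L² = 2*sqrt(3)*π.
Ratio ||u||_L² / ||u'||_L² = 1/(2*π).
Sharp Poincaré constant on H^1_0(0, 3/2) is C_P = L/π = 3/(2*π), achieved by sin(2*π/3·x).
This is the k = 3 harmonic; the ratio L/(kπ) is strictly less than C_P = L/π, consistent with the sharp inequality ||u||_L² ≤ C_P ||u'||_L².


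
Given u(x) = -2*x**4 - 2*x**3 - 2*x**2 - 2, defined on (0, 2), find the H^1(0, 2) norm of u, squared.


||u||_{H^1}^2 = 1258552/315

The H^1 norm (squared) on an interval (0, L) is
  ||u||_{H^1}^2 = ∫_0^L u(x)^2 dx + ∫_0^L u'(x)^2 dx.
Compute u'(x) = -8*x**3 - 6*x**2 - 4*x.
Then u(x)^2 = 4*x**8 + 8*x**7 + 12*x**6 + 8*x**5 + 12*x**4 + 8*x**3 + 8*x**2 + 4 and u'(x)^2 = 64*x**6 + 96*x**5 + 100*x**4 + 48*x**3 + 16*x**2.
Integrate each monomial from 0 to 2 using ∫_0^2 c·x^n dx = c·2^(n+1)/(n+1):
  ∫_0^2 u(x)^2 dx = ∫_0^2 (4*x^8 + 8*x^7 + 12*x^6 + 8*x^5 + 12*x^4 + 8*x^3 + 8*x^2 + 4) dx. Term by term:
    ∫_0^2 4*x^8 dx = 2048/9;  ∫_0^2 8*x^7 dx = 256;  ∫_0^2 12*x^6 dx = 1536/7;
    ∫_0^2 8*x^5 dx = 256/3;  ∫_0^2 12*x^4 dx = 384/5;  ∫_0^2 8*x^3 dx = 32;
    ∫_0^2 8*x^2 dx = 64/3;  ∫_0^2 4 dx = 8.
  Sum: 2048/9 + 256 + 1536/7 + 256/3 + 384/5 + 32 + 64/3 + 8 = 291832/315.
  ∫_0^2 u'(x)^2 dx = ∫_0^2 (64*x^6 + 96*x^5 + 100*x^4 + 48*x^3 + 16*x^2) dx. Term by term:
    ∫_0^2 64*x^6 dx = 8192/7;  ∫_0^2 96*x^5 dx = 1024;  ∫_0^2 100*x^4 dx = 640;
    ∫_0^2 48*x^3 dx = 192;  ∫_0^2 16*x^2 dx = 128/3.
  Sum: 8192/7 + 1024 + 640 + 192 + 128/3 = 64448/21.
Adding: ||u||_{H^1}^2 = 291832/315 + 64448/21 = 1258552/315.


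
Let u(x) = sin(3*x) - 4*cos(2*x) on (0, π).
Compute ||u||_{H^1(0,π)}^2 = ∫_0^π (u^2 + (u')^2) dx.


||u||_{H^1(0,π)}^2 = -48 + 45*π

u'(x) = 8*sin(2*x) + 3*cos(3*x).
Expand u² and (u')² and integrate term by term on (0, π), using: for integers n ≥ 1, ∫_0^π sin²(nx) dx = ∫_0^π cos²(nx) dx = π/2; for n ≠ n', ∫_0^π sin(nx)sin(n'x) dx = ∫_0^π cos(nx)cos(n'x) dx = 0; and by product-to-sum, ∫_0^π sin(nx)cos(n'x) dx = ½∫_0^π [sin((n+n')x) + sin((n−n')x)] dx, which is 0 when n+n' is even and 2n/(n²−n'²) when n+n' is odd (it need not vanish on (0, π)).
  u² squared terms: (-4)²·∫cos(2x)² dx = 16·π/2 = 8*π;  (1)²·∫sin(3x)² dx = 1·π/2 = π/2.
  u² cross terms: 2·(-4)·(1)·∫cos(2x)·sin(3x) dx = -8·(6/5) = -48/5.
  So ∫_0^π u² dx = 8*π + π/2 − 48/5 = -48/5 + 17*π/2.
  (u')² squared terms: (3)²·∫cos(3x)² dx = 9·π/2 = 9*π/2;  (8)²·∫sin(2x)² dx = 64·π/2 = 32*π.
  (u')² cross terms: 2·(3)·(8)·∫cos(3x)·sin(2x) dx = 48·(-4/5) = -192/5.
  So ∫_0^π (u')² dx = 9*π/2 + 32*π − 192/5 = -192/5 + 73*π/2.
||u||_{H^1}^2 = (-48/5 + 17*π/2) + (-192/5 + 73*π/2) = -48 + 45*π.


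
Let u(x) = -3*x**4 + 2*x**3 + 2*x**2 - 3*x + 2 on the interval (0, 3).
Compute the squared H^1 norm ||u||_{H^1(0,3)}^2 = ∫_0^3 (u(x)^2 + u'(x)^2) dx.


||u||_{H^1}^2 = 508281/14

The H^1 norm (squared) on an interval (0, L) is
  ||u||_{H^1}^2 = ∫_0^L u(x)^2 dx + ∫_0^L u'(x)^2 dx.
Compute u'(x) = -12*x**3 + 6*x**2 + 4*x - 3.
Then u(x)^2 = 9*x**8 - 12*x**7 - 8*x**6 + 26*x**5 - 20*x**4 - 4*x**3 + 17*x**2 - 12*x + 4 and u'(x)^2 = 144*x**6 - 144*x**5 - 60*x**4 + 120*x**3 - 20*x**2 - 24*x + 9.
Integrate each monomial from 0 to 3 using ∫_0^3 c·x^n dx = c·3^(n+1)/(n+1):
  ∫_0^3 u(x)^2 dx = ∫_0^3 (9*x^8 - 12*x^7 - 8*x^6 + 26*x^5 - 20*x^4 - 4*x^3 + 17*x^2 - 12*x + 4) dx. Term by term:
    ∫_0^3 9*x^8 dx = 19683;  ∫_0^3 -12*x^7 dx = -19683/2;  ∫_0^3 -8*x^6 dx = -17496/7;
    ∫_0^3 26*x^5 dx = 3159;  ∫_0^3 -20*x^4 dx = -972;  ∫_0^3 -4*x^3 dx = -81;
    ∫_0^3 17*x^2 dx = 153;  ∫_0^3 -12*x dx = -54;  ∫_0^3 4 dx = 12.
  Sum: 19683 − 19683/2 − 17496/7 + 3159 − 972 − 81 + 153 − 54 + 12 = 133827/14.
  ∫_0^3 u'(x)^2 dx = ∫_0^3 (144*x^6 - 144*x^5 - 60*x^4 + 120*x^3 - 20*x^2 - 24*x + 9) dx. Term by term:
    ∫_0^3 144*x^6 dx = 314928/7;  ∫_0^3 -144*x^5 dx = -17496;  ∫_0^3 -60*x^4 dx = -2916;
    ∫_0^3 120*x^3 dx = 2430;  ∫_0^3 -20*x^2 dx = -180;  ∫_0^3 -24*x dx = -108;
    ∫_0^3 9 dx = 27.
  Sum: 314928/7 − 17496 − 2916 + 2430 − 180 − 108 + 27 = 187227/7.
Adding: ||u||_{H^1}^2 = 133827/14 + 187227/7 = 508281/14.


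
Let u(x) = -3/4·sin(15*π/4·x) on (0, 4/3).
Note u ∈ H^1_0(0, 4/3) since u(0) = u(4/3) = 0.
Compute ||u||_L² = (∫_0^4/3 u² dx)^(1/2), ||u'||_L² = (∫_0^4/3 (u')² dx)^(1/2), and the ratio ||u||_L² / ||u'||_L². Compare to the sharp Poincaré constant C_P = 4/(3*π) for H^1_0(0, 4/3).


||u||_L² / ||u'||_L² = 4/(15*π) < C_P = 4/(3*π).

u(x) = -3/4·sin(15*π/4·x), so u'(x) = -45*π*cos(15*π*x/4)/16.
Writing u(x) = A·sin(kπx/L) with A = -3/4 and k = 5, use ∫_0^L sin²(kπx/L) dx = L/2 and ∫_0^L cos²(kπx/L) dx = L/2.
u² = 9/16·sin²(15*π/4·x) and (u')² = 2025*π^2/256·cos²(15*π/4·x), and each of sin², cos² integrates to L/2 = 2/3 over (0, 4/3).
∫_0^4/3 u² dx = 3/8, so ||u||_L² = sqrt(6)/4.
∫_0^4/3 (u')² dx = 675*π^2/128, so ||u'||_L² = 15*sqrt(6)*π/16.
Ratio ||u||_L² / ||u'||_L² = 4/(15*π).
Sharp Poincaré constant on H^1_0(0, 4/3) is C_P = L/π = 4/(3*π), achieved by sin(3*π/4·x).
This is the k = 5 harmonic; the ratio L/(kπ) is strictly less than C_P = L/π, consistent with the sharp inequality ||u||_L² ≤ C_P ||u'||_L².


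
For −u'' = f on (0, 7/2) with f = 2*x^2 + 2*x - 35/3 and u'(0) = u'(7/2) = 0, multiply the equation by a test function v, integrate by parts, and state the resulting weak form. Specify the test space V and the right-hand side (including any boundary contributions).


V = H^1(0, 7/2) (no boundary constraint on v; u is determined up to an additive constant); weak form: ∫_0^7/2 u'v' dx = ∫_0^7/2 (2*x^2 + 2*x - 35/3) v dx for all v ∈ V.

Multiply both sides by a test function v and integrate from 0 to 7/2:
  ∫_0^7/2 −u''(x) v(x) dx = ∫_0^7/2 f(x) v(x) dx.
Integrate the LHS by parts once:
  ∫_0^7/2 −u'' v dx = −[u'(x) v(x)]_0^7/2 + ∫_0^7/2 u'(x) v'(x) dx.
Thus ∫_0^7/2 u'(x) v'(x) dx = ∫_0^7/2 f(x) v(x) dx + [u'(x) v(x)]_0^7/2.
Choose V so that boundary terms are either known or forced to vanish.
u has homogeneous Neumann: u'(0) = u'(7/2) = 0. So [u' v]_0^7/2 = 0·v(7/2) − 0·v(0) = 0 for any v; take V = H^1(0, 7/2).
Weak formulation: find u (satisfying any essential BC) such that ∫_0^7/2 u'(x) v'(x) dx = ∫_0^7/2 f v dx for all v ∈ V (homogeneous Neumann, so boundary terms vanish).
Substituting f(x) = 2*x^2 + 2*x - 35/3, the right-hand side is ∫_0^7/2 (2*x^2 + 2*x - 35/3) v dx.
Compatibility check (pure Neumann): taking v ≡ 1 ∈ V gives 0 = ∫_0^7/2 f dx + (0) − (0), i.e. ∫_0^7/2 f dx must equal u'(0) − u'(7/2) = 0. Indeed ∫_0^7/2 (2*x^2 + 2*x - 35/3) dx = 0, so the data are compatible. The solution is then unique only up to an additive constant (fix it e.g. by requiring ∫_0^7/2 u dx = 0).


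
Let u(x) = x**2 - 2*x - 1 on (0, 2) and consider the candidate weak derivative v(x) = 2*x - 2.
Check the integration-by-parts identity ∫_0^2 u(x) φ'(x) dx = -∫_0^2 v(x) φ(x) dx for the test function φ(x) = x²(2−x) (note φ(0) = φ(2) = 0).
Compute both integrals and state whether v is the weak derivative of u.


LHS = -8/15, RHS = -8/15. Yes, v = u' weakly.

u(x) = x**2 - 2*x - 1, classical derivative u'(x) = 2*x - 2.
φ(x) = x²(2−x), so φ'(x) = x*(4 - 3*x).
Note φ(0) = φ(2) = 0, so the boundary term u·φ vanishes.
LHS = ∫_0^2 u(x) φ'(x) dx = ∫_0^2 (-3*x^4 + 10*x^3 - 5*x^2 - 4*x) dx. Term by term:
  ∫_0^2 -3*x^4 dx = -96/5;  ∫_0^2 10*x^3 dx = 40;  ∫_0^2 -5*x^2 dx = -40/3;
  ∫_0^2 -4*x dx = -8.
Sum: -96/5 + 40 − 40/3 − 8 = -8/15.
So LHS = -8/15.
∫_0^2 v(x) φ(x) dx = ∫_0^2 (-2*x^4 + 6*x^3 - 4*x^2) dx. Term by term:
  ∫_0^2 -2*x^4 dx = -64/5;  ∫_0^2 6*x^3 dx = 24;  ∫_0^2 -4*x^2 dx = -32/3.
Sum: -64/5 + 24 − 32/3 = 8/15.
So RHS = -∫_0^2 v(x) φ(x) dx = -8/15.
LHS = RHS, so the identity holds for this test φ.
Moreover u is smooth here and v(x) = u'(x) = 2*x - 2 pointwise, so the identity holds for every test function. Hence v is the weak derivative of u.


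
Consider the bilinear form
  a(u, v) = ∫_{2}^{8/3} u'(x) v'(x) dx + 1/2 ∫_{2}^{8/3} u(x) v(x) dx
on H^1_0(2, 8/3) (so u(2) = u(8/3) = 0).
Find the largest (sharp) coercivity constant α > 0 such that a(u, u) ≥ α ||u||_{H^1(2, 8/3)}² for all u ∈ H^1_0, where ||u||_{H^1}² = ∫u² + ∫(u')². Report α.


α = (2 + 9*π^2)/(4 + 9*π^2)

Coercivity of a(·,·) on H^1_0(2, 8/3) means a(u, u) ≥ α ||u||_{H^1}² for every u ∈ H^1_0.
The interval has length L = 2/3, and Poincaré/coercivity depend only on L. Here a(u, u) = ∫(u')² + (1/2)·∫u².
Here 0 < c = 1/2 < 1. The condition a(u,u) ≥ α||u||_{H^1}² reads (1−α)∫(u')² ≥ (α−c)∫u². Any admissible α is ≤ 1 (rapidly oscillating u have ∫u²/∫(u')² → 0), and α = 1 would force 0 ≥ (1−c)∫u², impossible since c < 1; so 1−α > 0. By the sharp Poincaré inequality on H^1_0 of an interval of length L, ∫(u')² ≥ (π/L)²∫u² with equality for the first sine mode sin(π(x−x₀)/L) (x₀ the left endpoint), so the inequality holds for all u iff (1−α)(π/L)² ≥ α − c, i.e. α ≤ ((π/L)² + c)/((π/L)² + 1) = (1 + c(L/π)²)/(1 + (L/π)²). With (π/L)² = 9*π^2/4 and c = 1/2, the largest admissible constant is α = ((π/L)² + c)/((π/L)² + 1).
Simplifying, α = (2 + 9*π^2)/(4 + 9*π^2).


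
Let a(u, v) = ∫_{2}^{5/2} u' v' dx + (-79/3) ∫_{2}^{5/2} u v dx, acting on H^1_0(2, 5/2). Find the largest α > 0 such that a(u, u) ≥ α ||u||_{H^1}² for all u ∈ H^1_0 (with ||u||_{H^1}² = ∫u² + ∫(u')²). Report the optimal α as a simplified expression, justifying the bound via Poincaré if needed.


α = (-79 + 12*π^2)/(3*(1 + 4*π^2))

Coercivity of a(·,·) on H^1_0(2, 5/2) means a(u, u) ≥ α ||u||_{H^1}² for every u ∈ H^1_0.
The interval has length L = 1/2, and Poincaré/coercivity depend only on L. Here a(u, u) = ∫(u')² + (-79/3)·∫u².
Here c = -79/3 < 0 with |c| < (π/L)² = 4*π^2, so coercivity still holds. The condition a(u,u) ≥ α||u||_{H^1}² reads (1−α)∫(u')² ≥ (α−c)∫u². Any admissible α is ≤ 1 (rapidly oscillating u have ∫u²/∫(u')² → 0), and α = 1 would force 0 ≥ (1−c)∫u², impossible since c < 1; so 1−α > 0. By the sharp Poincaré inequality on H^1_0 of an interval of length L, ∫(u')² ≥ (π/L)²∫u² with equality for the first sine mode sin(π(x−x₀)/L) (x₀ the left endpoint), so the inequality holds for all u iff (1−α)(π/L)² ≥ α − c, i.e. α ≤ ((π/L)² + c)/((π/L)² + 1) = (1 + c(L/π)²)/(1 + (L/π)²). (Direct route, valid since c ≤ 0: Poincaré gives c∫u² ≥ c(L/π)²∫(u')², so a(u,u) ≥ (1 + c(L/π)²)∫(u')², while ||u||_{H^1}² ≤ (1 + (L/π)²)∫(u')²; dividing yields the same α.) With (π/L)² = 4*π^2 and c = -79/3, the largest admissible constant is α = ((π/L)² + c)/((π/L)² + 1).
Simplifying, α = (-79 + 12*π^2)/(3*(1 + 4*π^2)).


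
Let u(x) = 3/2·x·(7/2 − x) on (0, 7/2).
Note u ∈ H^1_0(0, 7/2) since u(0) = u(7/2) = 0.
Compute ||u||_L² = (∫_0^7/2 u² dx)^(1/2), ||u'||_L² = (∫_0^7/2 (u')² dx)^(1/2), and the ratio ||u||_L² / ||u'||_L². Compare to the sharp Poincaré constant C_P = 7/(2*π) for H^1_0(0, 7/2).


||u||_L² / ||u'||_L² = 7*sqrt(10)/20 < C_P = 7/(2*π).

u(x) = 3/2·x·(7/2 − x), so u'(x) = 21/4 - 3*x.
u(x) = 3/2·x·(7/2 − x) vanishes at x = 0 and x = 7/2, so u ∈ H^1_0(0, 7/2). Differentiate via the product rule and integrate the resulting polynomials term by term.
  ∫_0^7/2 u² dx = ∫_0^7/2 (9*x^4/4 - 63*x^3/4 + 441*x^2/16) dx. Term by term:
    ∫_0^7/2 9*x^4/4 dx = 151263/640;  ∫_0^7/2 -63*x^3/4 dx = -151263/256;  ∫_0^7/2 441*x^2/16 dx = 50421/128.
  Sum: 151263/640 − 151263/256 + 50421/128 = 50421/1280.
  ∫_0^7/2 (u')² dx = ∫_0^7/2 (9*x^2 - 63*x/2 + 441/16) dx. Term by term:
    ∫_0^7/2 9*x^2 dx = 1029/8;  ∫_0^7/2 -63*x/2 dx = -3087/16;  ∫_0^7/2 441/16 dx = 3087/32.
  Sum: 1029/8 − 3087/16 + 3087/32 = 1029/32.
∫_0^7/2 u² dx = 50421/1280, so ||u||_L² = 49*sqrt(105)/80.
∫_0^7/2 (u')² dx = 1029/32, so ||u'||_L² = 7*sqrt(42)/8.
Ratio ||u||_L² / ||u'||_L² = 7*sqrt(10)/20.
Sharp Poincaré constant on H^1_0(0, 7/2) is C_P = L/π = 7/(2*π), achieved by sin(2*π/7·x).
A polynomial bump cannot attain the sharp Poincaré constant (only the first sine eigenfunction does), so the ratio is strictly less than C_P, consistent with ||u||_L² ≤ C_P ||u'||_L².


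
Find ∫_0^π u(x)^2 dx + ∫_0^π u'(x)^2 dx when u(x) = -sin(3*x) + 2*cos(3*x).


||u||_{H^1(0,π)}^2 = 25*π

u'(x) = -6*sin(3*x) - 3*cos(3*x).
Expand u² and (u')² and integrate term by term on (0, π), using: for integers n ≥ 1, ∫_0^π sin²(nx) dx = ∫_0^π cos²(nx) dx = π/2; for n ≠ n', ∫_0^π sin(nx)sin(n'x) dx = ∫_0^π cos(nx)cos(n'x) dx = 0; and by product-to-sum, ∫_0^π sin(nx)cos(n'x) dx = ½∫_0^π [sin((n+n')x) + sin((n−n')x)] dx, which is 0 when n+n' is even and 2n/(n²−n'²) when n+n' is odd (it need not vanish on (0, π)).
  u² squared terms: (-1)²·∫sin(3x)² dx = 1·π/2 = π/2;  (2)²·∫cos(3x)² dx = 4·π/2 = 2*π.
  u² cross terms: 2·(-1)·(2)·∫sin(3x)·cos(3x) dx = -4·(0) = 0.
  So ∫_0^π u² dx = π/2 + 2*π + 0 = 5*π/2.
  (u')² squared terms: (-6)²·∫sin(3x)² dx = 36·π/2 = 18*π;  (-3)²·∫cos(3x)² dx = 9·π/2 = 9*π/2.
  (u')² cross terms: 2·(-6)·(-3)·∫sin(3x)·cos(3x) dx = 36·(0) = 0.
  So ∫_0^π (u')² dx = 18*π + 9*π/2 + 0 = 45*π/2.
||u||_{H^1}^2 = (5*π/2) + (45*π/2) = 25*π.


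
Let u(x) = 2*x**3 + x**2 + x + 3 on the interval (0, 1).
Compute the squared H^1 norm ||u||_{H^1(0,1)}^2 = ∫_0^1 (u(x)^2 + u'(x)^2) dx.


||u||_{H^1}^2 = 8737/210

The H^1 norm (squared) on an interval (0, L) is
  ||u||_{H^1}^2 = ∫_0^L u(x)^2 dx + ∫_0^L u'(x)^2 dx.
Compute u'(x) = 6*x**2 + 2*x + 1.
Then u(x)^2 = 4*x**6 + 4*x**5 + 5*x**4 + 14*x**3 + 7*x**2 + 6*x + 9 and u'(x)^2 = 36*x**4 + 24*x**3 + 16*x**2 + 4*x + 1.
Integrate each monomial from 0 to 1 using ∫_0^1 c·x^n dx = c·1^(n+1)/(n+1):
  ∫_0^1 u(x)^2 dx = ∫_0^1 (4*x^6 + 4*x^5 + 5*x^4 + 14*x^3 + 7*x^2 + 6*x + 9) dx. Term by term:
    ∫_0^1 4*x^6 dx = 4/7;  ∫_0^1 4*x^5 dx = 2/3;  ∫_0^1 5*x^4 dx = 1;
    ∫_0^1 14*x^3 dx = 7/2;  ∫_0^1 7*x^2 dx = 7/3;  ∫_0^1 6*x dx = 3;
    ∫_0^1 9 dx = 9.
  Sum: 4/7 + 2/3 + 1 + 7/2 + 7/3 + 3 + 9 = 281/14.
  ∫_0^1 u'(x)^2 dx = ∫_0^1 (36*x^4 + 24*x^3 + 16*x^2 + 4*x + 1) dx. Term by term:
    ∫_0^1 36*x^4 dx = 36/5;  ∫_0^1 24*x^3 dx = 6;  ∫_0^1 16*x^2 dx = 16/3;
    ∫_0^1 4*x dx = 2;  ∫_0^1 1 dx = 1.
  Sum: 36/5 + 6 + 16/3 + 2 + 1 = 323/15.
Adding: ||u||_{H^1}^2 = 281/14 + 323/15 = 8737/210.


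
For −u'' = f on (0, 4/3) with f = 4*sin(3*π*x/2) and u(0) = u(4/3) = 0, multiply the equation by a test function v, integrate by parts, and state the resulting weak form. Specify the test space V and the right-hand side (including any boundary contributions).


V = H^1_0(0, 4/3) (so v(0) = v(4/3) = 0); weak form: ∫_0^4/3 u'v' dx = ∫_0^4/3 (4*sin(3*π*x/2)) v dx for all v ∈ V.

Multiply both sides by a test function v and integrate from 0 to 4/3:
  ∫_0^4/3 −u''(x) v(x) dx = ∫_0^4/3 f(x) v(x) dx.
Integrate the LHS by parts once:
  ∫_0^4/3 −u'' v dx = −[u'(x) v(x)]_0^4/3 + ∫_0^4/3 u'(x) v'(x) dx.
Thus ∫_0^4/3 u'(x) v'(x) dx = ∫_0^4/3 f(x) v(x) dx + [u'(x) v(x)]_0^4/3.
Choose V so that boundary terms are either known or forced to vanish.
u is Dirichlet: u(0) = u(4/3) = 0. Let V = H^1_0(0, 4/3); then v(0) = v(4/3) = 0, and [u' v]_0^4/3 = 0.
Weak formulation: find u (satisfying any essential BC) such that ∫_0^4/3 u'(x) v'(x) dx = ∫_0^4/3 f v dx for all v ∈ V.
Substituting f(x) = 4*sin(3*π*x/2), the right-hand side is ∫_0^4/3 (4*sin(3*π*x/2)) v dx.


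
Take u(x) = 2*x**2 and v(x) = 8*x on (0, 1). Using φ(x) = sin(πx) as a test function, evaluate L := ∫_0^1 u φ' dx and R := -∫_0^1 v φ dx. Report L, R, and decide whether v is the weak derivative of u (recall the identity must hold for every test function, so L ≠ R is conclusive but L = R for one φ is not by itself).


LHS = -4/π, RHS = -8/π. No, v is not the weak derivative of u.

u(x) = 2*x**2, classical derivative u'(x) = 4*x.
φ(x) = sin(πx), so φ'(x) = π*cos(π*x).
Note φ(0) = φ(1) = 0, so the boundary term u·φ vanishes.
LHS = ∫_0^1 u(x) φ'(x) dx = ∫_0^1 (2*π*x^2*cos(π*x)) dx. Term by term:
  ∫_0^1 2*π*x^2*cos(π*x) dx = -4/π.
So LHS = -4/π.
∫_0^1 v(x) φ(x) dx = ∫_0^1 (8*x*sin(π*x)) dx. Term by term:
  ∫_0^1 8*x*sin(π*x) dx = 8/π.
So RHS = -∫_0^1 v(x) φ(x) dx = -8/π.
LHS − RHS = 4/π ≠ 0, so the identity fails.
(For a valid weak derivative the identity must hold for EVERY test function, in particular this one. The failure shows v is NOT the weak derivative of u.)
Correct weak derivative would be u'(x) = 4*x.


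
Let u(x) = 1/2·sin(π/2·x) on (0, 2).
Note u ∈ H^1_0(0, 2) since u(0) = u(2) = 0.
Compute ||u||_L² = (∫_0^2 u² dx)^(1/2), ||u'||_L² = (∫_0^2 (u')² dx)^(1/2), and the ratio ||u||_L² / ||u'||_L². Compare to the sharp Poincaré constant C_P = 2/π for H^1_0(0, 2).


||u||_L² / ||u'||_L² = 2/π = C_P.

u(x) = 1/2·sin(π/2·x), so u'(x) = π*cos(π*x/2)/4.
Writing u(x) = A·sin(kπx/L) with A = 1/2 and k = 1, use ∫_0^L sin²(kπx/L) dx = L/2 and ∫_0^L cos²(kπx/L) dx = L/2.
u² = 1/4·sin²(π/2·x) and (u')² = π^2/16·cos²(π/2·x), and each of sin², cos² integrates to L/2 = 1 over (0, 2).
∫_0^2 u² dx = 1/4, so ||u||_L² = 1/2.
∫_0^2 (u')² dx = π^2/16, so ||u'||_L² = π/4.
Ratio ||u||_L² / ||u'||_L² = 2/π.
Sharp Poincaré constant on H^1_0(0, 2) is C_P = L/π = 2/π, achieved by sin(π/2·x).
This is the k = 1 eigenfunction (up to amplitude), so the ratio equals the sharp Poincaré constant exactly.


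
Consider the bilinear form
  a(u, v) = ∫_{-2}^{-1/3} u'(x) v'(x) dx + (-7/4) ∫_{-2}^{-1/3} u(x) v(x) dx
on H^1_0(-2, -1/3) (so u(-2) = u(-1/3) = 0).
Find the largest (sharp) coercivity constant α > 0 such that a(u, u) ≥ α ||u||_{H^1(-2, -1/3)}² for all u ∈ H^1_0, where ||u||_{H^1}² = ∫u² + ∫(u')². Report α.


α = (-175 + 36*π^2)/(4*(25 + 9*π^2))

Coercivity of a(·,·) on H^1_0(-2, -1/3) means a(u, u) ≥ α ||u||_{H^1}² for every u ∈ H^1_0.
The interval has length L = 5/3, and Poincaré/coercivity depend only on L. Here a(u, u) = ∫(u')² + (-7/4)·∫u².
Here c = -7/4 < 0 with |c| < (π/L)² = 9*π^2/25, so coercivity still holds. The condition a(u,u) ≥ α||u||_{H^1}² reads (1−α)∫(u')² ≥ (α−c)∫u². Any admissible α is ≤ 1 (rapidly oscillating u have ∫u²/∫(u')² → 0), and α = 1 would force 0 ≥ (1−c)∫u², impossible since c < 1; so 1−α > 0. By the sharp Poincaré inequality on H^1_0 of an interval of length L, ∫(u')² ≥ (π/L)²∫u² with equality for the first sine mode sin(π(x−x₀)/L) (x₀ the left endpoint), so the inequality holds for all u iff (1−α)(π/L)² ≥ α − c, i.e. α ≤ ((π/L)² + c)/((π/L)² + 1) = (1 + c(L/π)²)/(1 + (L/π)²). (Direct route, valid since c ≤ 0: Poincaré gives c∫u² ≥ c(L/π)²∫(u')², so a(u,u) ≥ (1 + c(L/π)²)∫(u')², while ||u||_{H^1}² ≤ (1 + (L/π)²)∫(u')²; dividing yields the same α.) With (π/L)² = 9*π^2/25 and c = -7/4, the largest admissible constant is α = ((π/L)² + c)/((π/L)² + 1).
Simplifying, α = (-175 + 36*π^2)/(4*(25 + 9*π^2)).


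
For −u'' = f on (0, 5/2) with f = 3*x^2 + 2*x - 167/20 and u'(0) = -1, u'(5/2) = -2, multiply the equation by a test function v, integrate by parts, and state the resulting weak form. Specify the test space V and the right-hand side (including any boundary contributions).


V = H^1(0, 5/2) (v unrestricted at boundary; u is determined up to an additive constant); weak form: ∫_0^5/2 u'v' dx = ∫_0^5/2 (3*x^2 + 2*x - 167/20) v dx − 2·v(5/2) + v(0) for all v ∈ V.

Multiply both sides by a test function v and integrate from 0 to 5/2:
  ∫_0^5/2 −u''(x) v(x) dx = ∫_0^5/2 f(x) v(x) dx.
Integrate the LHS by parts once:
  ∫_0^5/2 −u'' v dx = −[u'(x) v(x)]_0^5/2 + ∫_0^5/2 u'(x) v'(x) dx.
Thus ∫_0^5/2 u'(x) v'(x) dx = ∫_0^5/2 f(x) v(x) dx + [u'(x) v(x)]_0^5/2.
Choose V so that boundary terms are either known or forced to vanish.
u has inhomogeneous Neumann u'(0) = -1, u'(5/2) = -2. [u' v]_0^5/2 = (-2)·v(5/2) − (-1)·v(0) = − 2·v(5/2) + v(0). Take V = H^1(0, 5/2); boundary term becomes part of RHS.
Weak formulation: find u (satisfying any essential BC) such that ∫_0^5/2 u'(x) v'(x) dx = ∫_0^5/2 f v dx − 2·v(5/2) + v(0) for all v ∈ V (Neumann data are natural BCs: they enter the RHS as boundary terms).
Substituting f(x) = 3*x^2 + 2*x - 167/20, the right-hand side is ∫_0^5/2 (3*x^2 + 2*x - 167/20) v dx − 2·v(5/2) + v(0).
Compatibility check (pure Neumann): taking v ≡ 1 ∈ V gives 0 = ∫_0^5/2 f dx + (-2) − (-1), i.e. ∫_0^5/2 f dx must equal u'(0) − u'(5/2) = 1. Indeed ∫_0^5/2 (3*x^2 + 2*x - 167/20) dx = 1, so the data are compatible. The solution is then unique only up to an additive constant (fix it e.g. by requiring ∫_0^5/2 u dx = 0).


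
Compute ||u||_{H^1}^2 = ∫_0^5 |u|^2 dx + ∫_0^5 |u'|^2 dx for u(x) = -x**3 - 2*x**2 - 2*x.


||u||_{H^1}^2 = 271290/7

The H^1 norm (squared) on an interval (0, L) is
  ||u||_{H^1}^2 = ∫_0^L u(x)^2 dx + ∫_0^L u'(x)^2 dx.
Compute u'(x) = -3*x**2 - 4*x - 2.
Then u(x)^2 = x**6 + 4*x**5 + 8*x**4 + 8*x**3 + 4*x**2 and u'(x)^2 = 9*x**4 + 24*x**3 + 28*x**2 + 16*x + 4.
Integrate each monomial from 0 to 5 using ∫_0^5 c·x^n dx = c·5^(n+1)/(n+1):
  ∫_0^5 u(x)^2 dx = ∫_0^5 (x^6 + 4*x^5 + 8*x^4 + 8*x^3 + 4*x^2) dx. Term by term:
    ∫_0^5 x^6 dx = 78125/7;  ∫_0^5 4*x^5 dx = 31250/3;  ∫_0^5 8*x^4 dx = 5000;
    ∫_0^5 8*x^3 dx = 1250;  ∫_0^5 4*x^2 dx = 500/3.
  Sum: 78125/7 + 31250/3 + 5000 + 1250 + 500/3 = 587875/21.
  ∫_0^5 u'(x)^2 dx = ∫_0^5 (9*x^4 + 24*x^3 + 28*x^2 + 16*x + 4) dx. Term by term:
    ∫_0^5 9*x^4 dx = 5625;  ∫_0^5 24*x^3 dx = 3750;  ∫_0^5 28*x^2 dx = 3500/3;
    ∫_0^5 16*x dx = 200;  ∫_0^5 4 dx = 20.
  Sum: 5625 + 3750 + 3500/3 + 200 + 20 = 32285/3.
Adding: ||u||_{H^1}^2 = 587875/21 + 32285/3 = 271290/7.


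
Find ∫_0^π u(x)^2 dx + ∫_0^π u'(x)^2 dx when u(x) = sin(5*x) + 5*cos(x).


||u||_{H^1(0,π)}^2 = 38*π

u'(x) = -5*sin(x) + 5*cos(5*x).
Expand u² and (u')² and integrate term by term on (0, π), using: for integers n ≥ 1, ∫_0^π sin²(nx) dx = ∫_0^π cos²(nx) dx = π/2; for n ≠ n', ∫_0^π sin(nx)sin(n'x) dx = ∫_0^π cos(nx)cos(n'x) dx = 0; and by product-to-sum, ∫_0^π sin(nx)cos(n'x) dx = ½∫_0^π [sin((n+n')x) + sin((n−n')x)] dx, which is 0 when n+n' is even and 2n/(n²−n'²) when n+n' is odd (it need not vanish on (0, π)).
  u² squared terms: (5)²·∫cos(x)² dx = 25·π/2 = 25*π/2;  (1)²·∫sin(5x)² dx = 1·π/2 = π/2.
  u² cross terms: 2·(5)·(1)·∫cos(x)·sin(5x) dx = 10·(0) = 0.
  So ∫_0^π u² dx = 25*π/2 + π/2 + 0 = 13*π.
  (u')² squared terms: (-5)²·∫sin(x)² dx = 25·π/2 = 25*π/2;  (5)²·∫cos(5x)² dx = 25·π/2 = 25*π/2.
  (u')² cross terms: 2·(-5)·(5)·∫sin(x)·cos(5x) dx = -50·(0) = 0.
  So ∫_0^π (u')² dx = 25*π/2 + 25*π/2 + 0 = 25*π.
||u||_{H^1}^2 = (13*π) + (25*π) = 38*π.


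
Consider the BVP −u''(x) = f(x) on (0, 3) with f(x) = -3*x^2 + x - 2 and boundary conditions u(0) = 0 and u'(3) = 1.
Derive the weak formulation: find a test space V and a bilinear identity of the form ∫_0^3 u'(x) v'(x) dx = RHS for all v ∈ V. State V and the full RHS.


V = {v ∈ H^1(0, 3) : v(0) = 0} (test functions vanish at x = 0 where u is specified); weak form: ∫_0^3 u'v' dx = ∫_0^3 (-3*x^2 + x - 2) v dx + v(3) for all v ∈ V.

Multiply both sides by a test function v and integrate from 0 to 3:
  ∫_0^3 −u''(x) v(x) dx = ∫_0^3 f(x) v(x) dx.
Integrate the LHS by parts once:
  ∫_0^3 −u'' v dx = −[u'(x) v(x)]_0^3 + ∫_0^3 u'(x) v'(x) dx.
Thus ∫_0^3 u'(x) v'(x) dx = ∫_0^3 f(x) v(x) dx + [u'(x) v(x)]_0^3.
Choose V so that boundary terms are either known or forced to vanish.
Mixed BC: u(0) = 0 (Dirichlet) and u'(3) = 1 (Neumann). Define V = {v ∈ H^1(0, 3) : v(0) = 0}. Then [u' v]_0^3 = u'(3)·v(3) − u'(0)·0 = v(3).
Weak formulation: find u (satisfying any essential BC) such that ∫_0^3 u'(x) v'(x) dx = ∫_0^3 f v dx + v(3) for all v ∈ V (Dirichlet at 0 absorbed into V; Neumann datum at x = 3 contributes the boundary term).
Substituting f(x) = -3*x^2 + x - 2, the right-hand side is ∫_0^3 (-3*x^2 + x - 2) v dx + v(3).


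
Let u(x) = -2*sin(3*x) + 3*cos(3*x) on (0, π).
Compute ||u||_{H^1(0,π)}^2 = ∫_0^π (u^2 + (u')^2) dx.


||u||_{H^1(0,π)}^2 = 65*π

u'(x) = -9*sin(3*x) - 6*cos(3*x).
Expand u² and (u')² and integrate term by term on (0, π), using: for integers n ≥ 1, ∫_0^π sin²(nx) dx = ∫_0^π cos²(nx) dx = π/2; for n ≠ n', ∫_0^π sin(nx)sin(n'x) dx = ∫_0^π cos(nx)cos(n'x) dx = 0; and by product-to-sum, ∫_0^π sin(nx)cos(n'x) dx = ½∫_0^π [sin((n+n')x) + sin((n−n')x)] dx, which is 0 when n+n' is even and 2n/(n²−n'²) when n+n' is odd (it need not vanish on (0, π)).
  u² squared terms: (-2)²·∫sin(3x)² dx = 4·π/2 = 2*π;  (3)²·∫cos(3x)² dx = 9·π/2 = 9*π/2.
  u² cross terms: 2·(-2)·(3)·∫sin(3x)·cos(3x) dx = -12·(0) = 0.
  So ∫_0^π u² dx = 2*π + 9*π/2 + 0 = 13*π/2.
  (u')² squared terms: (-9)²·∫sin(3x)² dx = 81·π/2 = 81*π/2;  (-6)²·∫cos(3x)² dx = 36·π/2 = 18*π.
  (u')² cross terms: 2·(-9)·(-6)·∫sin(3x)·cos(3x) dx = 108·(0) = 0.
  So ∫_0^π (u')² dx = 81*π/2 + 18*π + 0 = 117*π/2.
||u||_{H^1}^2 = (13*π/2) + (117*π/2) = 65*π.


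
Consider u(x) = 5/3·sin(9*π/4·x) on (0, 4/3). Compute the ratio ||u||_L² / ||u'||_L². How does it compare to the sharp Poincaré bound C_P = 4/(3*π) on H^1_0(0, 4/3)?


||u||_L² / ||u'||_L² = 4/(9*π) < C_P = 4/(3*π).

u(x) = 5/3·sin(9*π/4·x), so u'(x) = 15*π*cos(9*π*x/4)/4.
Writing u(x) = A·sin(kπx/L) with A = 5/3 and k = 3, use ∫_0^L sin²(kπx/L) dx = L/2 and ∫_0^L cos²(kπx/L) dx = L/2.
u² = 25/9·sin²(9*π/4·x) and (u')² = 225*π^2/16·cos²(9*π/4·x), and each of sin², cos² integrates to L/2 = 2/3 over (0, 4/3).
∫_0^4/3 u² dx = 50/27, so ||u||_L² = 5*sqrt(6)/9.
∫_0^4/3 (u')² dx = 75*π^2/8, so ||u'||_L² = 5*sqrt(6)*π/4.
Ratio ||u||_L² / ||u'||_L² = 4/(9*π).
Sharp Poincaré constant on H^1_0(0, 4/3) is C_P = L/π = 4/(3*π), achieved by sin(3*π/4·x).
This is the k = 3 harmonic; the ratio L/(kπ) is strictly less than C_P = L/π, consistent with the sharp inequality ||u||_L² ≤ C_P ||u'||_L².


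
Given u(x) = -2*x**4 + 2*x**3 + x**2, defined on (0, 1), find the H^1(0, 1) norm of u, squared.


||u||_{H^1}^2 = 100/63

The H^1 norm (squared) on an interval (0, L) is
  ||u||_{H^1}^2 = ∫_0^L u(x)^2 dx + ∫_0^L u'(x)^2 dx.
Compute u'(x) = -8*x**3 + 6*x**2 + 2*x.
Then u(x)^2 = 4*x**8 - 8*x**7 + 4*x**5 + x**4 and u'(x)^2 = 64*x**6 - 96*x**5 + 4*x**4 + 24*x**3 + 4*x**2.
Integrate each monomial from 0 to 1 using ∫_0^1 c·x^n dx = c·1^(n+1)/(n+1):
  ∫_0^1 u(x)^2 dx = ∫_0^1 (4*x^8 - 8*x^7 + 4*x^5 + x^4) dx. Term by term:
    ∫_0^1 4*x^8 dx = 4/9;  ∫_0^1 -8*x^7 dx = -1;  ∫_0^1 4*x^5 dx = 2/3;
    ∫_0^1 x^4 dx = 1/5.
  Sum: 4/9 − 1 + 2/3 + 1/5 = 14/45.
  ∫_0^1 u'(x)^2 dx = ∫_0^1 (64*x^6 - 96*x^5 + 4*x^4 + 24*x^3 + 4*x^2) dx. Term by term:
    ∫_0^1 64*x^6 dx = 64/7;  ∫_0^1 -96*x^5 dx = -16;  ∫_0^1 4*x^4 dx = 4/5;
    ∫_0^1 24*x^3 dx = 6;  ∫_0^1 4*x^2 dx = 4/3.
  Sum: 64/7 − 16 + 4/5 + 6 + 4/3 = 134/105.
Adding: ||u||_{H^1}^2 = 14/45 + 134/105 = 100/63.


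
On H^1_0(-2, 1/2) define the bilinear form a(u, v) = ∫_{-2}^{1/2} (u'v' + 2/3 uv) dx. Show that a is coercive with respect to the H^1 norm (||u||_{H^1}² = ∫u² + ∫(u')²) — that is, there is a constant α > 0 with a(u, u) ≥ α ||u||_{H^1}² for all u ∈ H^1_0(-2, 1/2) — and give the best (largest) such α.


α = 2*(25 + 6*π^2)/(3*(25 + 4*π^2))

Coercivity of a(·,·) on H^1_0(-2, 1/2) means a(u, u) ≥ α ||u||_{H^1}² for every u ∈ H^1_0.
The interval has length L = 5/2, and Poincaré/coercivity depend only on L. Here a(u, u) = ∫(u')² + (2/3)·∫u².
Here 0 < c = 2/3 < 1. The condition a(u,u) ≥ α||u||_{H^1}² reads (1−α)∫(u')² ≥ (α−c)∫u². Any admissible α is ≤ 1 (rapidly oscillating u have ∫u²/∫(u')² → 0), and α = 1 would force 0 ≥ (1−c)∫u², impossible since c < 1; so 1−α > 0. By the sharp Poincaré inequality on H^1_0 of an interval of length L, ∫(u')² ≥ (π/L)²∫u² with equality for the first sine mode sin(π(x−x₀)/L) (x₀ the left endpoint), so the inequality holds for all u iff (1−α)(π/L)² ≥ α − c, i.e. α ≤ ((π/L)² + c)/((π/L)² + 1) = (1 + c(L/π)²)/(1 + (L/π)²). With (π/L)² = 4*π^2/25 and c = 2/3, the largest admissible constant is α = ((π/L)² + c)/((π/L)² + 1).
Simplifying, α = 2*(25 + 6*π^2)/(3*(25 + 4*π^2)).


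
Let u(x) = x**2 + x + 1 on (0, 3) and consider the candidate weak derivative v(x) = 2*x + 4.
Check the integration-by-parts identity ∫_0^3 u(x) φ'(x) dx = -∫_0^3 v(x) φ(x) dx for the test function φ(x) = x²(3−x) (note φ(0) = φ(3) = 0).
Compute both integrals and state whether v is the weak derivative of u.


LHS = -621/20, RHS = -513/10. No, v is not the weak derivative of u.

u(x) = x**2 + x + 1, classical derivative u'(x) = 2*x + 1.
φ(x) = x²(3−x), so φ'(x) = 3*x*(2 - x).
Note φ(0) = φ(3) = 0, so the boundary term u·φ vanishes.
LHS = ∫_0^3 u(x) φ'(x) dx = ∫_0^3 (-3*x^4 + 3*x^3 + 3*x^2 + 6*x) dx. Term by term:
  ∫_0^3 -3*x^4 dx = -729/5;  ∫_0^3 3*x^3 dx = 243/4;  ∫_0^3 3*x^2 dx = 27;
  ∫_0^3 6*x dx = 27.
Sum: -729/5 + 243/4 + 27 + 27 = -621/20.
So LHS = -621/20.
∫_0^3 v(x) φ(x) dx = ∫_0^3 (-2*x^4 + 2*x^3 + 12*x^2) dx. Term by term:
  ∫_0^3 -2*x^4 dx = -486/5;  ∫_0^3 2*x^3 dx = 81/2;  ∫_0^3 12*x^2 dx = 108.
Sum: -486/5 + 81/2 + 108 = 513/10.
So RHS = -∫_0^3 v(x) φ(x) dx = -513/10.
LHS − RHS = 81/4 ≠ 0, so the identity fails.
(For a valid weak derivative the identity must hold for EVERY test function, in particular this one. The failure shows v is NOT the weak derivative of u.)
Correct weak derivative would be u'(x) = 2*x + 1.


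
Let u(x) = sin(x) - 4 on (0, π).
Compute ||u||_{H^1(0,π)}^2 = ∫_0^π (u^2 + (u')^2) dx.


||u||_{H^1(0,π)}^2 = -16 + 17*π

u'(x) = cos(x).
Expand u² and (u')² and integrate term by term on (0, π), using: for integers n ≥ 1, ∫_0^π sin²(nx) dx = ∫_0^π cos²(nx) dx = π/2; for n ≠ n', ∫_0^π sin(nx)sin(n'x) dx = ∫_0^π cos(nx)cos(n'x) dx = 0; and by product-to-sum, ∫_0^π sin(nx)cos(n'x) dx = ½∫_0^π [sin((n+n')x) + sin((n−n')x)] dx, which is 0 when n+n' is even and 2n/(n²−n'²) when n+n' is odd (it need not vanish on (0, π)). For the constant mode: ∫_0^π 1 dx = π, ∫_0^π cos(nx) dx = 0, ∫_0^π sin(nx) dx = (1−(−1)^n)/n.
  u² squared terms: (-4)²·∫1 dx = 16·π = 16*π;  (1)²·∫sin(x)² dx = 1·π/2 = π/2.
  u² cross terms: 2·(-4)·(1)·∫1·sin(x) dx = -8·(2) = -16.
  So ∫_0^π u² dx = 16*π + π/2 − 16 = -16 + 33*π/2.
  (u')² squared terms: (1)²·∫cos(x)² dx = 1·π/2 = π/2.
  So ∫_0^π (u')² dx = π/2.
||u||_{H^1}^2 = (-16 + 33*π/2) + (π/2) = -16 + 17*π.


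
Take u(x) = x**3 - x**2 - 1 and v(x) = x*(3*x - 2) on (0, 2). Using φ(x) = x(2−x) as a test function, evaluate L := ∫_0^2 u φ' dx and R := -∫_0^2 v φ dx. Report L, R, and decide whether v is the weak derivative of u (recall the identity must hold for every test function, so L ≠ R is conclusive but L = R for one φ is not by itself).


LHS = -32/15, RHS = -32/15. Yes, v = u' weakly.

u(x) = x**3 - x**2 - 1, classical derivative u'(x) = 3*x**2 - 2*x.
φ(x) = x(2−x), so φ'(x) = 2 - 2*x.
Note φ(0) = φ(2) = 0, so the boundary term u·φ vanishes.
LHS = ∫_0^2 u(x) φ'(x) dx = ∫_0^2 (-2*x^4 + 4*x^3 - 2*x^2 + 2*x - 2) dx. Term by term:
  ∫_0^2 -2*x^4 dx = -64/5;  ∫_0^2 4*x^3 dx = 16;  ∫_0^2 -2*x^2 dx = -16/3;
  ∫_0^2 2*x dx = 4;  ∫_0^2 -2 dx = -4.
Sum: -64/5 + 16 − 16/3 + 4 − 4 = -32/15.
So LHS = -32/15.
∫_0^2 v(x) φ(x) dx = ∫_0^2 (-3*x^4 + 8*x^3 - 4*x^2) dx. Term by term:
  ∫_0^2 -3*x^4 dx = -96/5;  ∫_0^2 8*x^3 dx = 32;  ∫_0^2 -4*x^2 dx = -32/3.
Sum: -96/5 + 32 − 32/3 = 32/15.
So RHS = -∫_0^2 v(x) φ(x) dx = -32/15.
LHS = RHS, so the identity holds for this test φ.
Moreover u is smooth here and v(x) = u'(x) = 3*x**2 - 2*x pointwise, so the identity holds for every test function. Hence v is the weak derivative of u.


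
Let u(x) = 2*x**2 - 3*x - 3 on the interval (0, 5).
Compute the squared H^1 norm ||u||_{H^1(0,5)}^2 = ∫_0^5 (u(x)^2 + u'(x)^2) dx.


||u||_{H^1}^2 = 3545/3

The H^1 norm (squared) on an interval (0, L) is
  ||u||_{H^1}^2 = ∫_0^L u(x)^2 dx + ∫_0^L u'(x)^2 dx.
Compute u'(x) = 4*x - 3.
Then u(x)^2 = 4*x**4 - 12*x**3 - 3*x**2 + 18*x + 9 and u'(x)^2 = 16*x**2 - 24*x + 9.
Integrate each monomial from 0 to 5 using ∫_0^5 c·x^n dx = c·5^(n+1)/(n+1):
  ∫_0^5 u(x)^2 dx = ∫_0^5 (4*x^4 - 12*x^3 - 3*x^2 + 18*x + 9) dx. Term by term:
    ∫_0^5 4*x^4 dx = 2500;  ∫_0^5 -12*x^3 dx = -1875;  ∫_0^5 -3*x^2 dx = -125;
    ∫_0^5 18*x dx = 225;  ∫_0^5 9 dx = 45.
  Sum: 2500 − 1875 − 125 + 225 + 45 = 770.
  ∫_0^5 u'(x)^2 dx = ∫_0^5 (16*x^2 - 24*x + 9) dx. Term by term:
    ∫_0^5 16*x^2 dx = 2000/3;  ∫_0^5 -24*x dx = -300;  ∫_0^5 9 dx = 45.
  Sum: 2000/3 − 300 + 45 = 1235/3.
Adding: ||u||_{H^1}^2 = 770 + 1235/3 = 3545/3.
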